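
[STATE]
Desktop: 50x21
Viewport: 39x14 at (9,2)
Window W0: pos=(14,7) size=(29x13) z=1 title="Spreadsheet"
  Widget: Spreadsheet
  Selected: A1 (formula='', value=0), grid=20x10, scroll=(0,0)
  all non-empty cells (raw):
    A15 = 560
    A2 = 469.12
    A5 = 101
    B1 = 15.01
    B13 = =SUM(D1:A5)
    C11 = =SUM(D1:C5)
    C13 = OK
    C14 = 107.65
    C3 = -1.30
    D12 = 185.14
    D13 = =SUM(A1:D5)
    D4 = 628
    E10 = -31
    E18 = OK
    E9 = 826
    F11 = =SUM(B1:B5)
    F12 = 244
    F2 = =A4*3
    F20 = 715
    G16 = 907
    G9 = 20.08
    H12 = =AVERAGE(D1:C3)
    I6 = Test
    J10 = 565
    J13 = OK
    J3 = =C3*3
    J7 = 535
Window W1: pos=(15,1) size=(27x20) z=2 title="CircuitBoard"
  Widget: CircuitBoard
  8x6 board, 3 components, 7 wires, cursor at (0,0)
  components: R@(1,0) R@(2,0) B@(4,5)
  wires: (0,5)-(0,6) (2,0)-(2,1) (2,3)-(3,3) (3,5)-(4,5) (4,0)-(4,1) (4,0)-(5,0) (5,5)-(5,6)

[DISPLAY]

      ┃ CircuitBoard            ┃      
      ┠─────────────────────────┨      
      ┃   0 1 2 3 4 5 6 7       ┃      
      ┃0  [.]                  ·┃      
      ┃                         ┃      
     ┏┃1   R                    ┃┓     
     ┃┃                         ┃┃     
     ┠┃2   R ─ ·       ·        ┃┨     
     ┃┃                │        ┃┃     
     ┃┃3               ·       ·┃┃     
     ┃┃                        │┃┃     
     ┃┃4   · ─ ·               B┃┃     
     ┃┃    │                    ┃┃     
     ┃┃5   ·                   ·┃┃     


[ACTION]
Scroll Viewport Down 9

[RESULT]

     ┏┃1   R                    ┃┓     
     ┃┃                         ┃┃     
     ┠┃2   R ─ ·       ·        ┃┨     
     ┃┃                │        ┃┃     
     ┃┃3               ·       ·┃┃     
     ┃┃                        │┃┃     
     ┃┃4   · ─ ·               B┃┃     
     ┃┃    │                    ┃┃     
     ┃┃5   ·                   ·┃┃     
     ┃┃Cursor: (0,0)            ┃┃     
     ┃┃                         ┃┃     
     ┃┃                         ┃┃     
     ┗┃                         ┃┛     
      ┗━━━━━━━━━━━━━━━━━━━━━━━━━┛      


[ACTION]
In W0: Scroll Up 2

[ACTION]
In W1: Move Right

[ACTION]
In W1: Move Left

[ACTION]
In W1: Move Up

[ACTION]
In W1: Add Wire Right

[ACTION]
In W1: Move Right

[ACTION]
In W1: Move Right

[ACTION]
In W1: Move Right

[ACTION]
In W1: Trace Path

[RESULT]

     ┏┃1   R                    ┃┓     
     ┃┃                         ┃┃     
     ┠┃2   R ─ ·       ·        ┃┨     
     ┃┃                │        ┃┃     
     ┃┃3               ·       ·┃┃     
     ┃┃                        │┃┃     
     ┃┃4   · ─ ·               B┃┃     
     ┃┃    │                    ┃┃     
     ┃┃5   ·                   ·┃┃     
     ┃┃Cursor: (0,3)  Trace: No ┃┃     
     ┃┃                         ┃┃     
     ┃┃                         ┃┃     
     ┗┃                         ┃┛     
      ┗━━━━━━━━━━━━━━━━━━━━━━━━━┛      


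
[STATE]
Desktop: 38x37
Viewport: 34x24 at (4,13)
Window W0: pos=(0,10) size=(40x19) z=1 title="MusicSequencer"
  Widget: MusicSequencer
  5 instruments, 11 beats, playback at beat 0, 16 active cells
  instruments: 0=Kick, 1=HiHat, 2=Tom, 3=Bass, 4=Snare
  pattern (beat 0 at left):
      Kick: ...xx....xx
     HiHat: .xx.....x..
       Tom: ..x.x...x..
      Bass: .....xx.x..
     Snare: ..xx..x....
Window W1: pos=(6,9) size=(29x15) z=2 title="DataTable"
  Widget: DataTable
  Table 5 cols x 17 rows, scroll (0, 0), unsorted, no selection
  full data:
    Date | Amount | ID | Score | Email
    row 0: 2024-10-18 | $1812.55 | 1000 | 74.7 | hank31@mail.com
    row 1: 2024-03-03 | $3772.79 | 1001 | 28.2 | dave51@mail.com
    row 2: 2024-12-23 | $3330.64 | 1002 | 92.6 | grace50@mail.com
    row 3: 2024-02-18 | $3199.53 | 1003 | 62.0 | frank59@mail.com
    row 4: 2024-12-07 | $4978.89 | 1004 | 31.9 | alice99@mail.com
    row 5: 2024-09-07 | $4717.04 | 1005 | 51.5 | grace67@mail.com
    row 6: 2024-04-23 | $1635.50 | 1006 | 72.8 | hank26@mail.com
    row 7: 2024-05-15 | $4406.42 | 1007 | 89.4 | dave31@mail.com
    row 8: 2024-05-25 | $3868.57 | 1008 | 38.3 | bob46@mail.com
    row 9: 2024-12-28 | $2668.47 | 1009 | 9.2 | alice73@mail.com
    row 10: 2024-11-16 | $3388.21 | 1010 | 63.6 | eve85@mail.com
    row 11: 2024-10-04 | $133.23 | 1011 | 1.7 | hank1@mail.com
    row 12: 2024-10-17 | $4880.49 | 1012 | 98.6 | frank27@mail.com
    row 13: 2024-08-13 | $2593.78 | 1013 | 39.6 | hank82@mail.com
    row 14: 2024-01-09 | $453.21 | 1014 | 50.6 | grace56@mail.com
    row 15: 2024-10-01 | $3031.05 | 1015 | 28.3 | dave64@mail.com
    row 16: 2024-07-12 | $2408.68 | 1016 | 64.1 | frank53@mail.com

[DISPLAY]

  ┃──────────┼────────┼────┼──┃   
ic┃2024-10-18│$1812.55│1000│74┃   
Ha┃2024-03-03│$3772.79│1001│28┃   
To┃2024-12-23│$3330.64│1002│92┃   
as┃2024-02-18│$3199.53│1003│62┃   
ar┃2024-12-07│$4978.89│1004│31┃   
  ┃2024-09-07│$4717.04│1005│51┃   
  ┃2024-04-23│$1635.50│1006│72┃   
  ┃2024-05-15│$4406.42│1007│89┃   
  ┃2024-05-25│$3868.57│1008│38┃   
  ┗━━━━━━━━━━━━━━━━━━━━━━━━━━━┛   
                                  
                                  
                                  
                                  
━━━━━━━━━━━━━━━━━━━━━━━━━━━━━━━━━━
                                  
                                  
                                  
                                  
                                  
                                  
                                  
                                  


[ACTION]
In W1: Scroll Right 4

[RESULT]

  ┃──────┼────────┼────┼─────┼┃   
ic┃-10-18│$1812.55│1000│74.7 │┃   
Ha┃-03-03│$3772.79│1001│28.2 │┃   
To┃-12-23│$3330.64│1002│92.6 │┃   
as┃-02-18│$3199.53│1003│62.0 │┃   
ar┃-12-07│$4978.89│1004│31.9 │┃   
  ┃-09-07│$4717.04│1005│51.5 │┃   
  ┃-04-23│$1635.50│1006│72.8 │┃   
  ┃-05-15│$4406.42│1007│89.4 │┃   
  ┃-05-25│$3868.57│1008│38.3 │┃   
  ┗━━━━━━━━━━━━━━━━━━━━━━━━━━━┛   
                                  
                                  
                                  
                                  
━━━━━━━━━━━━━━━━━━━━━━━━━━━━━━━━━━
                                  
                                  
                                  
                                  
                                  
                                  
                                  
                                  


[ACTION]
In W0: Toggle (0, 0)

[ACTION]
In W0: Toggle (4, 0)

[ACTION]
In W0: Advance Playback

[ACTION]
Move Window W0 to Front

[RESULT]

   0▼234567890                    
ick█··██····██                    
Hat·██·····█··                    
Tom··█·█···█··                    
ass·····██·█··                    
are█·██··█····                    
                                  
                                  
                                  
                                  
                                  
                                  
                                  
                                  
                                  
━━━━━━━━━━━━━━━━━━━━━━━━━━━━━━━━━━
                                  
                                  
                                  
                                  
                                  
                                  
                                  
                                  


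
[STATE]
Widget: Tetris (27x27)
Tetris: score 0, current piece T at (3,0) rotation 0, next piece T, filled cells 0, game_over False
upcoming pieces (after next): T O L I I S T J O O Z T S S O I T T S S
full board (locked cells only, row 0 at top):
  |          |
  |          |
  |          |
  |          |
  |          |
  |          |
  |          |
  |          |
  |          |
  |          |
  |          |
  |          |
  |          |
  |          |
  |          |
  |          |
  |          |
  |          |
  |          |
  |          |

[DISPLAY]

    ▒     │Next:           
   ▒▒▒    │ ▒              
          │▒▒▒             
          │                
          │                
          │                
          │Score:          
          │0               
          │                
          │                
          │                
          │                
          │                
          │                
          │                
          │                
          │                
          │                
          │                
          │                
          │                
          │                
          │                
          │                
          │                
          │                
          │                


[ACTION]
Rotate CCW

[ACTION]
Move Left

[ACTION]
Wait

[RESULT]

          │Next:           
   ▒      │ ▒              
  ▒▒      │▒▒▒             
   ▒      │                
          │                
          │                
          │Score:          
          │0               
          │                
          │                
          │                
          │                
          │                
          │                
          │                
          │                
          │                
          │                
          │                
          │                
          │                
          │                
          │                
          │                
          │                
          │                
          │                


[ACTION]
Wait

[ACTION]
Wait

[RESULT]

          │Next:           
          │ ▒              
          │▒▒▒             
   ▒      │                
  ▒▒      │                
   ▒      │                
          │Score:          
          │0               
          │                
          │                
          │                
          │                
          │                
          │                
          │                
          │                
          │                
          │                
          │                
          │                
          │                
          │                
          │                
          │                
          │                
          │                
          │                


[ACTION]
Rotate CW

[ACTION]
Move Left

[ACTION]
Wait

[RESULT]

          │Next:           
          │ ▒              
          │▒▒▒             
          │                
  ▒       │                
 ▒▒▒      │                
          │Score:          
          │0               
          │                
          │                
          │                
          │                
          │                
          │                
          │                
          │                
          │                
          │                
          │                
          │                
          │                
          │                
          │                
          │                
          │                
          │                
          │                


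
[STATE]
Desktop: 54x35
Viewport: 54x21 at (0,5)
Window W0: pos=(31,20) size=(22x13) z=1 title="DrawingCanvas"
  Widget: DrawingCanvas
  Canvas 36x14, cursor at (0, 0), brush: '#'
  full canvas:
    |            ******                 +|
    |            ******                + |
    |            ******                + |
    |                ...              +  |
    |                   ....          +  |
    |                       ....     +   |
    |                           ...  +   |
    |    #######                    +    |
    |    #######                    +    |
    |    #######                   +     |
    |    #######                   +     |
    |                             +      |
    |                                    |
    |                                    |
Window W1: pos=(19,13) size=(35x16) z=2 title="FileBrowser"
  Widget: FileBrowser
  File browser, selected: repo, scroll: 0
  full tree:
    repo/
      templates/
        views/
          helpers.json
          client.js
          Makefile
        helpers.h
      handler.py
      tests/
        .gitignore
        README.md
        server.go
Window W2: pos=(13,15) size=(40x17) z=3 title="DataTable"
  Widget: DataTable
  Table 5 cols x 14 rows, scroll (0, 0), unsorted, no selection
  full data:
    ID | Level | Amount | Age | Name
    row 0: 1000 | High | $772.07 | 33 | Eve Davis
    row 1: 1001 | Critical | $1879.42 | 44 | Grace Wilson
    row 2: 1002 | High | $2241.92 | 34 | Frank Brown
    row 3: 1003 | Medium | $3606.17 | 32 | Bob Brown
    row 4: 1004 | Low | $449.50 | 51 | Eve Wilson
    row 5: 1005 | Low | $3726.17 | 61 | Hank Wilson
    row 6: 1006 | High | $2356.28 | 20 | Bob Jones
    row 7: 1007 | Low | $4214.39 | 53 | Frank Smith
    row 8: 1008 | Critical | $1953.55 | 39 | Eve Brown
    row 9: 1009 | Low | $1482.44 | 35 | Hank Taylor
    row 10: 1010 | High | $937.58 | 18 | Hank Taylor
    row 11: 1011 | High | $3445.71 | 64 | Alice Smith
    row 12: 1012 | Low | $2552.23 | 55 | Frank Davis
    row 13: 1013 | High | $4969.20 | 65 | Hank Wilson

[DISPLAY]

                                                      
                                                      
                                                      
                                                      
                                                      
                                                      
                                                      
                                                      
                   ┏━━━━━━━━━━━━━━━━━━━━━━━━━━━━━━━━━┓
                   ┃ FileBrowser                     ┃
             ┏━━━━━━━━━━━━━━━━━━━━━━━━━━━━━━━━━━━━━━┓┨
             ┃ DataTable                            ┃┃
             ┠──────────────────────────────────────┨┃
             ┃ID  │Level   │Amount  │Age│Name       ┃┃
             ┃────┼────────┼────────┼───┼───────────┃┃
             ┃1000│High    │$772.07 │33 │Eve Davis  ┃┃
             ┃1001│Critical│$1879.42│44 │Grace Wilso┃┃
             ┃1002│High    │$2241.92│34 │Frank Brown┃┃
             ┃1003│Medium  │$3606.17│32 │Bob Brown  ┃┃
             ┃1004│Low     │$449.50 │51 │Eve Wilson ┃┃
             ┃1005│Low     │$3726.17│61 │Hank Wilson┃┃


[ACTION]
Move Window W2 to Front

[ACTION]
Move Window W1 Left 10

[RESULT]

                                                      
                                                      
                                                      
                                                      
                                                      
                                                      
                                                      
                                                      
         ┏━━━━━━━━━━━━━━━━━━━━━━━━━━━━━━━━━┓          
         ┃ FileBrowser                     ┃          
         ┠───┏━━━━━━━━━━━━━━━━━━━━━━━━━━━━━━━━━━━━━━┓ 
         ┃> [┃ DataTable                            ┃ 
         ┃   ┠──────────────────────────────────────┨ 
         ┃   ┃ID  │Level   │Amount  │Age│Name       ┃ 
         ┃   ┃────┼────────┼────────┼───┼───────────┃ 
         ┃   ┃1000│High    │$772.07 │33 │Eve Davis  ┃ 
         ┃   ┃1001│Critical│$1879.42│44 │Grace Wilso┃ 
         ┃   ┃1002│High    │$2241.92│34 │Frank Brown┃ 
         ┃   ┃1003│Medium  │$3606.17│32 │Bob Brown  ┃ 
         ┃   ┃1004│Low     │$449.50 │51 │Eve Wilson ┃ 
         ┃   ┃1005│Low     │$3726.17│61 │Hank Wilson┃ 


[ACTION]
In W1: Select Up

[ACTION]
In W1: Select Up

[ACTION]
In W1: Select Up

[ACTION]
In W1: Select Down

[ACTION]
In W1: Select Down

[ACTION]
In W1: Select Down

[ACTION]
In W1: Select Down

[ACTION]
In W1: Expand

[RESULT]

                                                      
                                                      
                                                      
                                                      
                                                      
                                                      
                                                      
                                                      
         ┏━━━━━━━━━━━━━━━━━━━━━━━━━━━━━━━━━┓          
         ┃ FileBrowser                     ┃          
         ┠───┏━━━━━━━━━━━━━━━━━━━━━━━━━━━━━━━━━━━━━━┓ 
         ┃  [┃ DataTable                            ┃ 
         ┃   ┠──────────────────────────────────────┨ 
         ┃   ┃ID  │Level   │Amount  │Age│Name       ┃ 
         ┃  >┃────┼────────┼────────┼───┼───────────┃ 
         ┃   ┃1000│High    │$772.07 │33 │Eve Davis  ┃ 
         ┃   ┃1001│Critical│$1879.42│44 │Grace Wilso┃ 
         ┃   ┃1002│High    │$2241.92│34 │Frank Brown┃ 
         ┃   ┃1003│Medium  │$3606.17│32 │Bob Brown  ┃ 
         ┃   ┃1004│Low     │$449.50 │51 │Eve Wilson ┃ 
         ┃   ┃1005│Low     │$3726.17│61 │Hank Wilson┃ 


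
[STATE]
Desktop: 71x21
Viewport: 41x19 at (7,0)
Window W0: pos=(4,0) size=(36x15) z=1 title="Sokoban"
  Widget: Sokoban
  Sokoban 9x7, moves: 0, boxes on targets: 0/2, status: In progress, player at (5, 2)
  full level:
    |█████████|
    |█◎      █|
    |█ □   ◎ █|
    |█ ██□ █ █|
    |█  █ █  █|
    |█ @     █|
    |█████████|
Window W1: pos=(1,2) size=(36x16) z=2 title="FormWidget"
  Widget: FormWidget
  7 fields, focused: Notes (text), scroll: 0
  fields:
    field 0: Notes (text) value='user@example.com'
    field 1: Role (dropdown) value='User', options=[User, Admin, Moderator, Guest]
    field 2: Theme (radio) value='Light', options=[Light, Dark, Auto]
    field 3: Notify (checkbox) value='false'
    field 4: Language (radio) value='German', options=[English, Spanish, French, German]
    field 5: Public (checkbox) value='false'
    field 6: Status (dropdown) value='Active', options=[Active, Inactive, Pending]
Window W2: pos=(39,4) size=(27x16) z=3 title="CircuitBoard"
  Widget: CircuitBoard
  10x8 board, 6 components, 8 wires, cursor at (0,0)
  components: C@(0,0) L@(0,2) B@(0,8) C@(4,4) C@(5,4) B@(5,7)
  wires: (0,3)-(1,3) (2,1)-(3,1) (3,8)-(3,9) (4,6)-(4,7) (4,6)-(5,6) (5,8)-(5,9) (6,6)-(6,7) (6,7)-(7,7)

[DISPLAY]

━━━━━━━━━━━━━━━━━━━━━━━━━━━━━━━━┓        
okoban                          ┃        
━━━━━━━━━━━━━━━━━━━━━━━━━━━━━┓──┨        
Widget                       ┃  ┃        
─────────────────────────────┨  ┏━━━━━━━━
es:      [user@example.com  ]┃  ┃ Circuit
e:       [User             ▼]┃  ┠────────
me:      (●) Light  ( ) Dark ┃  ┃   0 1 2
ify:     [ ]                 ┃  ┃0  [C]  
guage:   ( ) English  ( ) Spa┃  ┃        
lic:     [ ]                 ┃  ┃1       
tus:     [Active           ▼]┃  ┃        
                             ┃  ┃2       
                             ┃  ┃        
                             ┃━━┃3       
                             ┃  ┃        
                             ┃  ┃4       
━━━━━━━━━━━━━━━━━━━━━━━━━━━━━┛  ┃        
                                ┃5       


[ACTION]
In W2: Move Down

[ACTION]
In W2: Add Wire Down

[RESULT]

━━━━━━━━━━━━━━━━━━━━━━━━━━━━━━━━┓        
okoban                          ┃        
━━━━━━━━━━━━━━━━━━━━━━━━━━━━━┓──┨        
Widget                       ┃  ┃        
─────────────────────────────┨  ┏━━━━━━━━
es:      [user@example.com  ]┃  ┃ Circuit
e:       [User             ▼]┃  ┠────────
me:      (●) Light  ( ) Dark ┃  ┃   0 1 2
ify:     [ ]                 ┃  ┃0   C   
guage:   ( ) English  ( ) Spa┃  ┃        
lic:     [ ]                 ┃  ┃1  [.]  
tus:     [Active           ▼]┃  ┃    │   
                             ┃  ┃2   ·   
                             ┃  ┃        
                             ┃━━┃3       
                             ┃  ┃        
                             ┃  ┃4       
━━━━━━━━━━━━━━━━━━━━━━━━━━━━━┛  ┃        
                                ┃5       


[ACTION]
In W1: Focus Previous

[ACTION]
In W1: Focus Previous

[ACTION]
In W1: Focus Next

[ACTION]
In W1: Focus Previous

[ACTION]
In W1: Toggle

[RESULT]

━━━━━━━━━━━━━━━━━━━━━━━━━━━━━━━━┓        
okoban                          ┃        
━━━━━━━━━━━━━━━━━━━━━━━━━━━━━┓──┨        
Widget                       ┃  ┃        
─────────────────────────────┨  ┏━━━━━━━━
es:      [user@example.com  ]┃  ┃ Circuit
e:       [User             ▼]┃  ┠────────
me:      (●) Light  ( ) Dark ┃  ┃   0 1 2
ify:     [ ]                 ┃  ┃0   C   
guage:   ( ) English  ( ) Spa┃  ┃        
lic:     [x]                 ┃  ┃1  [.]  
tus:     [Active           ▼]┃  ┃    │   
                             ┃  ┃2   ·   
                             ┃  ┃        
                             ┃━━┃3       
                             ┃  ┃        
                             ┃  ┃4       
━━━━━━━━━━━━━━━━━━━━━━━━━━━━━┛  ┃        
                                ┃5       


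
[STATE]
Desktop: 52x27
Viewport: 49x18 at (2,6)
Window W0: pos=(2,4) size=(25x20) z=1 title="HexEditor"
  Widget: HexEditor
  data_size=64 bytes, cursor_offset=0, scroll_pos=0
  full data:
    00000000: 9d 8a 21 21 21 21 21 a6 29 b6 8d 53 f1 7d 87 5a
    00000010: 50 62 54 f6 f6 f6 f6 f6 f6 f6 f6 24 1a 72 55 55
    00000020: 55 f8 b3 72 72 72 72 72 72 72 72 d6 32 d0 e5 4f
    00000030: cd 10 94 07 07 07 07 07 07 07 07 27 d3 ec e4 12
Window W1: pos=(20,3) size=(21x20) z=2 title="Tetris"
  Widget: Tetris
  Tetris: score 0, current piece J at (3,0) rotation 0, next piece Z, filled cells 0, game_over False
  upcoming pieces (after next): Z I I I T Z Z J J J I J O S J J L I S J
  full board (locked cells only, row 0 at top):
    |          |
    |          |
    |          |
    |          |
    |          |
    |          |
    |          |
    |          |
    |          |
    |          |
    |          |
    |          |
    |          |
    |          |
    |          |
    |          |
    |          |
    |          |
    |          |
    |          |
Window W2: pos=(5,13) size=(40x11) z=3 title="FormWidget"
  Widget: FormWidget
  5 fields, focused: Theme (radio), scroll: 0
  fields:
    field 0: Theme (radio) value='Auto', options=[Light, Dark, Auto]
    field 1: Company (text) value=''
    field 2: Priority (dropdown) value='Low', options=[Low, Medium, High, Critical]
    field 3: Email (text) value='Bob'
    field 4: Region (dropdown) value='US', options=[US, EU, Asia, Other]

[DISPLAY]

┠─────────────────┃          │Next:   ┃          
┃00000000  9D 8a 2┃          │▓▓      ┃          
┃00000010  50 62 5┃          │ ▓▓     ┃          
┃00000020  55 f8 b┃          │        ┃          
┃00000030  cd 10 9┃          │        ┃          
┃                 ┃          │        ┃          
┃                 ┃          │Score:  ┃          
┃  ┏━━━━━━━━━━━━━━━━━━━━━━━━━━━━━━━━━━━━━━┓      
┃  ┃ FormWidget                           ┃      
┃  ┠──────────────────────────────────────┨      
┃  ┃> Theme:      ( ) Light  ( ) Dark  (●)┃      
┃  ┃  Company:    [                      ]┃      
┃  ┃  Priority:   [Low                  ▼]┃      
┃  ┃  Email:      [Bob                   ]┃      
┃  ┃  Region:     [US                   ▼]┃      
┃  ┃                                      ┃      
┃  ┃                                      ┃      
┗━━┗━━━━━━━━━━━━━━━━━━━━━━━━━━━━━━━━━━━━━━┛      


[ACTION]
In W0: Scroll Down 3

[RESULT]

┠─────────────────┃          │Next:   ┃          
┃00000030  cd 10 9┃          │▓▓      ┃          
┃                 ┃          │ ▓▓     ┃          
┃                 ┃          │        ┃          
┃                 ┃          │        ┃          
┃                 ┃          │        ┃          
┃                 ┃          │Score:  ┃          
┃  ┏━━━━━━━━━━━━━━━━━━━━━━━━━━━━━━━━━━━━━━┓      
┃  ┃ FormWidget                           ┃      
┃  ┠──────────────────────────────────────┨      
┃  ┃> Theme:      ( ) Light  ( ) Dark  (●)┃      
┃  ┃  Company:    [                      ]┃      
┃  ┃  Priority:   [Low                  ▼]┃      
┃  ┃  Email:      [Bob                   ]┃      
┃  ┃  Region:     [US                   ▼]┃      
┃  ┃                                      ┃      
┃  ┃                                      ┃      
┗━━┗━━━━━━━━━━━━━━━━━━━━━━━━━━━━━━━━━━━━━━┛      


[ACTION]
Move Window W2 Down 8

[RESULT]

┠─────────────────┃          │Next:   ┃          
┃00000030  cd 10 9┃          │▓▓      ┃          
┃                 ┃          │ ▓▓     ┃          
┃                 ┃          │        ┃          
┃                 ┃          │        ┃          
┃                 ┃          │        ┃          
┃                 ┃          │Score:  ┃          
┃                 ┃          │0       ┃          
┃                 ┃          │        ┃          
┃                 ┃          │        ┃          
┃  ┏━━━━━━━━━━━━━━━━━━━━━━━━━━━━━━━━━━━━━━┓      
┃  ┃ FormWidget                           ┃      
┃  ┠──────────────────────────────────────┨      
┃  ┃> Theme:      ( ) Light  ( ) Dark  (●)┃      
┃  ┃  Company:    [                      ]┃      
┃  ┃  Priority:   [Low                  ▼]┃      
┃  ┃  Email:      [Bob                   ]┃      
┗━━┃  Region:     [US                   ▼]┃      


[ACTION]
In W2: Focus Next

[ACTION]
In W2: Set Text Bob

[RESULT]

┠─────────────────┃          │Next:   ┃          
┃00000030  cd 10 9┃          │▓▓      ┃          
┃                 ┃          │ ▓▓     ┃          
┃                 ┃          │        ┃          
┃                 ┃          │        ┃          
┃                 ┃          │        ┃          
┃                 ┃          │Score:  ┃          
┃                 ┃          │0       ┃          
┃                 ┃          │        ┃          
┃                 ┃          │        ┃          
┃  ┏━━━━━━━━━━━━━━━━━━━━━━━━━━━━━━━━━━━━━━┓      
┃  ┃ FormWidget                           ┃      
┃  ┠──────────────────────────────────────┨      
┃  ┃  Theme:      ( ) Light  ( ) Dark  (●)┃      
┃  ┃> Company:    [Bob                   ]┃      
┃  ┃  Priority:   [Low                  ▼]┃      
┃  ┃  Email:      [Bob                   ]┃      
┗━━┃  Region:     [US                   ▼]┃      


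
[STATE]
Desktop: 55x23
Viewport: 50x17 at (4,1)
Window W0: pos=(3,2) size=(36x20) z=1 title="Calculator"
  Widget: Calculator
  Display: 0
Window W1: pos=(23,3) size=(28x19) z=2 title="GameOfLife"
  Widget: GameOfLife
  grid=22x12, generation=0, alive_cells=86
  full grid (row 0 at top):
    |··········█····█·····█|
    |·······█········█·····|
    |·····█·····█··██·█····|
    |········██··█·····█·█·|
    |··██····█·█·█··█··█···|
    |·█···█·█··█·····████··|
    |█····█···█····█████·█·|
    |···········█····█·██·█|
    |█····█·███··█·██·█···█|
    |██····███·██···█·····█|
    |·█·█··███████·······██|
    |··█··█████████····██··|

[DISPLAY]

                                                  
━━━━━━━━━━━━━━━━━━━━━━━━━━━━━━━━━━┓               
 Calculator        ┏━━━━━━━━━━━━━━━━━━━━━━━━━━┓   
───────────────────┃ GameOfLife               ┃   
                   ┠──────────────────────────┨   
┌───┬───┬───┬───┐  ┃Gen: 0                    ┃   
│ 7 │ 8 │ 9 │ ÷ │  ┃··········█····█·····█    ┃   
├───┼───┼───┼───┤  ┃·······█········█·····    ┃   
│ 4 │ 5 │ 6 │ × │  ┃·····█·····█··██·█····    ┃   
├───┼───┼───┼───┤  ┃········██··█·····█·█·    ┃   
│ 1 │ 2 │ 3 │ - │  ┃··██····█·█·█··█··█···    ┃   
├───┼───┼───┼───┤  ┃·█···█·█··█·····████··    ┃   
│ 0 │ . │ = │ + │  ┃█····█···█····█████·█·    ┃   
├───┼───┼───┼───┤  ┃···········█····█·██·█    ┃   
│ C │ MC│ MR│ M+│  ┃█····█·███··█·██·█···█    ┃   
└───┴───┴───┴───┘  ┃██····███·██···█·····█    ┃   
                   ┃·█·█··███████·······██    ┃   


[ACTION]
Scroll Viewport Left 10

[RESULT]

                                                  
   ┏━━━━━━━━━━━━━━━━━━━━━━━━━━━━━━━━━━┓           
   ┃ Calculator        ┏━━━━━━━━━━━━━━━━━━━━━━━━━━
   ┠───────────────────┃ GameOfLife               
   ┃                   ┠──────────────────────────
   ┃┌───┬───┬───┬───┐  ┃Gen: 0                    
   ┃│ 7 │ 8 │ 9 │ ÷ │  ┃··········█····█·····█    
   ┃├───┼───┼───┼───┤  ┃·······█········█·····    
   ┃│ 4 │ 5 │ 6 │ × │  ┃·····█·····█··██·█····    
   ┃├───┼───┼───┼───┤  ┃········██··█·····█·█·    
   ┃│ 1 │ 2 │ 3 │ - │  ┃··██····█·█·█··█··█···    
   ┃├───┼───┼───┼───┤  ┃·█···█·█··█·····████··    
   ┃│ 0 │ . │ = │ + │  ┃█····█···█····█████·█·    
   ┃├───┼───┼───┼───┤  ┃···········█····█·██·█    
   ┃│ C │ MC│ MR│ M+│  ┃█····█·███··█·██·█···█    
   ┃└───┴───┴───┴───┘  ┃██····███·██···█·····█    
   ┃                   ┃·█·█··███████·······██    


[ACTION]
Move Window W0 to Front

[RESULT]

                                                  
   ┏━━━━━━━━━━━━━━━━━━━━━━━━━━━━━━━━━━┓           
   ┃ Calculator                       ┃━━━━━━━━━━━
   ┠──────────────────────────────────┨           
   ┃                                 0┃───────────
   ┃┌───┬───┬───┬───┐                 ┃           
   ┃│ 7 │ 8 │ 9 │ ÷ │                 ┃█·····█    
   ┃├───┼───┼───┼───┤                 ┃·█·····    
   ┃│ 4 │ 5 │ 6 │ × │                 ┃█·█····    
   ┃├───┼───┼───┼───┤                 ┃···█·█·    
   ┃│ 1 │ 2 │ 3 │ - │                 ┃█··█···    
   ┃├───┼───┼───┼───┤                 ┃·████··    
   ┃│ 0 │ . │ = │ + │                 ┃████·█·    
   ┃├───┼───┼───┼───┤                 ┃·█·██·█    
   ┃│ C │ MC│ MR│ M+│                 ┃█·█···█    
   ┃└───┴───┴───┴───┘                 ┃█·····█    
   ┃                                  ┃·····██    


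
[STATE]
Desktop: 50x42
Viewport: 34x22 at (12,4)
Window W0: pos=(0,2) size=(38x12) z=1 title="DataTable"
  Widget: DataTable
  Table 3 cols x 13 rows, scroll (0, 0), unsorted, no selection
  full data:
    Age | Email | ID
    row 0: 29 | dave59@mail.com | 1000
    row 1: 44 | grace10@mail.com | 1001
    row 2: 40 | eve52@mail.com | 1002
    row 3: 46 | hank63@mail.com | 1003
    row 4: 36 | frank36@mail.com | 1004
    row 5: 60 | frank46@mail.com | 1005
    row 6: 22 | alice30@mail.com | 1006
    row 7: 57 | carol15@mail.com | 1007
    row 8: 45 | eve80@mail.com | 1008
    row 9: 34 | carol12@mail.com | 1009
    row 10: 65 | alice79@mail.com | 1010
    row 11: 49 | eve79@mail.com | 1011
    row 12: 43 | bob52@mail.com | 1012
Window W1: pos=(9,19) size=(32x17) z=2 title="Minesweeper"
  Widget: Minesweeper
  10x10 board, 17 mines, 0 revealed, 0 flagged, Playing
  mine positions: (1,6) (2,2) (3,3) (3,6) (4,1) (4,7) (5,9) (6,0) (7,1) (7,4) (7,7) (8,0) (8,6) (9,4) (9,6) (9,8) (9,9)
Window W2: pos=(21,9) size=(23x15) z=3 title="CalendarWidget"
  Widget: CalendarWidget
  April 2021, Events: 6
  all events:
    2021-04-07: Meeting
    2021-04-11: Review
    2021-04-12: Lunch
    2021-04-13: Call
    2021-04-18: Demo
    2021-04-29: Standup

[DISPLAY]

─────────────────────────┨        
         │ID             ┃        
─────────┼────           ┃        
mail.com │1000           ┃        
@mail.com│1001           ┃        
ail.com  ┏━━━━━━━━━━━━━━━━━━━━━┓  
mail.com ┃ CalendarWidget      ┃  
@mail.com┠─────────────────────┨  
@mail.com┃      April 2021     ┃  
━━━━━━━━━┃Mo Tu We Th Fr Sa Su ┃  
         ┃          1  2  3  4 ┃  
         ┃ 5  6  7*  8  9 10 11┃  
         ┃12* 13* 14 15 16 17 1┃  
         ┃19 20 21 22 23 24 25 ┃  
         ┃26 27 28 29* 30      ┃  
━━━━━━━━━┃                     ┃  
inesweepe┃                     ┃  
─────────┃                     ┃  
■■■■■■■■ ┃                     ┃  
■■■■■■■■ ┗━━━━━━━━━━━━━━━━━━━━━┛  
■■■■■■■■                    ┃     
■■■■■■■■                    ┃     


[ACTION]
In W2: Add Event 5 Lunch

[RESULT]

─────────────────────────┨        
         │ID             ┃        
─────────┼────           ┃        
mail.com │1000           ┃        
@mail.com│1001           ┃        
ail.com  ┏━━━━━━━━━━━━━━━━━━━━━┓  
mail.com ┃ CalendarWidget      ┃  
@mail.com┠─────────────────────┨  
@mail.com┃      April 2021     ┃  
━━━━━━━━━┃Mo Tu We Th Fr Sa Su ┃  
         ┃          1  2  3  4 ┃  
         ┃ 5*  6  7*  8  9 10 1┃  
         ┃12* 13* 14 15 16 17 1┃  
         ┃19 20 21 22 23 24 25 ┃  
         ┃26 27 28 29* 30      ┃  
━━━━━━━━━┃                     ┃  
inesweepe┃                     ┃  
─────────┃                     ┃  
■■■■■■■■ ┃                     ┃  
■■■■■■■■ ┗━━━━━━━━━━━━━━━━━━━━━┛  
■■■■■■■■                    ┃     
■■■■■■■■                    ┃     


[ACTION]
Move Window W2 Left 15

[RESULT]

─────────────────────────┨        
         │ID             ┃        
─────────┼────           ┃        
mail.com │1000           ┃        
@mail.com│1001           ┃        
━━━━━━━━━━━━━━━━┓        ┃        
ndarWidget      ┃        ┃        
────────────────┨        ┃        
 April 2021     ┃        ┃        
 We Th Fr Sa Su ┃━━━━━━━━┛        
     1  2  3  4 ┃                 
6  7*  8  9 10 1┃                 
3* 14 15 16 17 1┃                 
 21 22 23 24 25 ┃                 
 28 29* 30      ┃                 
                ┃━━━━━━━━━━━┓     
                ┃           ┃     
                ┃───────────┨     
                ┃           ┃     
━━━━━━━━━━━━━━━━┛           ┃     
■■■■■■■■                    ┃     
■■■■■■■■                    ┃     


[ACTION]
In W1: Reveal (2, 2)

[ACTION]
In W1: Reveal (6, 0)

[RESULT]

─────────────────────────┨        
         │ID             ┃        
─────────┼────           ┃        
mail.com │1000           ┃        
@mail.com│1001           ┃        
━━━━━━━━━━━━━━━━┓        ┃        
ndarWidget      ┃        ┃        
────────────────┨        ┃        
 April 2021     ┃        ┃        
 We Th Fr Sa Su ┃━━━━━━━━┛        
     1  2  3  4 ┃                 
6  7*  8  9 10 1┃                 
3* 14 15 16 17 1┃                 
 21 22 23 24 25 ┃                 
 28 29* 30      ┃                 
                ┃━━━━━━━━━━━┓     
                ┃           ┃     
                ┃───────────┨     
                ┃           ┃     
━━━━━━━━━━━━━━━━┛           ┃     
✹■■■■■■■                    ┃     
■✹■■✹■■■                    ┃     


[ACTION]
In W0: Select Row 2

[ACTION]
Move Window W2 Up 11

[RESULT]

 We Th Fr Sa Su ┃────────┨        
     1  2  3  4 ┃        ┃        
6  7*  8  9 10 1┃        ┃        
3* 14 15 16 17 1┃        ┃        
 21 22 23 24 25 ┃        ┃        
 28 29* 30      ┃        ┃        
                ┃        ┃        
                ┃        ┃        
                ┃        ┃        
                ┃━━━━━━━━┛        
━━━━━━━━━━━━━━━━┛                 
                                  
                                  
                                  
                                  
━━━━━━━━━━━━━━━━━━━━━━━━━━━━┓     
inesweeper                  ┃     
────────────────────────────┨     
■■■■■■■■                    ┃     
■■■■✹■■■                    ┃     
✹■■■■■■■                    ┃     
■✹■■✹■■■                    ┃     
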